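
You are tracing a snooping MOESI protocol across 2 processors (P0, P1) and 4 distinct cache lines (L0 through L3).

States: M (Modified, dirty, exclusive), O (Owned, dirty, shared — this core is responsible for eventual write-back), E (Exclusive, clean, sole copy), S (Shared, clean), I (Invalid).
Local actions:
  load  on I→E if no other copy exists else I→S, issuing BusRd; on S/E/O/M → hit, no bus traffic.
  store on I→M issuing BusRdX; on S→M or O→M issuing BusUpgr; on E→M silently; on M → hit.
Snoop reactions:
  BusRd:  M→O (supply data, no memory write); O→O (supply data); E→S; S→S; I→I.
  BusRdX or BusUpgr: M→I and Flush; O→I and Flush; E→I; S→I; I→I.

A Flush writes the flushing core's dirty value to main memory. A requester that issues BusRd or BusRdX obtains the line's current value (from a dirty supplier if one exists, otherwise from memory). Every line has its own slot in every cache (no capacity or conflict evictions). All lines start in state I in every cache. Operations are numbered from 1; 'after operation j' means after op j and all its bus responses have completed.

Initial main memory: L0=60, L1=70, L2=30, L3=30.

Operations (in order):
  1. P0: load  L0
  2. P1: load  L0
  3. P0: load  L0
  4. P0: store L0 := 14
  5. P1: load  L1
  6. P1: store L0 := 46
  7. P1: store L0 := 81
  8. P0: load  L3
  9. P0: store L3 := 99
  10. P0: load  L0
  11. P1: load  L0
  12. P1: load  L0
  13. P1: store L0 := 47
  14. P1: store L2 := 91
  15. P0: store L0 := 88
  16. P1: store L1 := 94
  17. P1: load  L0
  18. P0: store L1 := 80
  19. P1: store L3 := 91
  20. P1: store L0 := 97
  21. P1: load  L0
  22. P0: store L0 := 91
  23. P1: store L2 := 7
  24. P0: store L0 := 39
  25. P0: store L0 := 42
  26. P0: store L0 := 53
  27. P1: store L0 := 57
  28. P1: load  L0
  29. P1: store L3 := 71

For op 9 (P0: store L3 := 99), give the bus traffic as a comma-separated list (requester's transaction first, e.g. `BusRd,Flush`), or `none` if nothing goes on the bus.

bus = none

[1] P0: load  L0 | P0:E(60), P1:I | bus: BusRd
[2] P1: load  L0 | P0:S(60), P1:S(60) | bus: BusRd
[3] P0: load  L0 | P0:S(60), P1:S(60) | bus: none
[4] P0: store L0 := 14 | P0:M(14), P1:I | bus: BusUpgr
[5] P1: load  L1 | P0:I, P1:E(70) | bus: BusRd
[6] P1: store L0 := 46 | P0:I, P1:M(46) | bus: BusRdX,Flush
[7] P1: store L0 := 81 | P0:I, P1:M(81) | bus: none
[8] P0: load  L3 | P0:E(30), P1:I | bus: BusRd
[9] P0: store L3 := 99 | P0:M(99), P1:I | bus: none
[10] P0: load  L0 | P0:S(81), P1:O(81) | bus: BusRd
[11] P1: load  L0 | P0:S(81), P1:O(81) | bus: none
[12] P1: load  L0 | P0:S(81), P1:O(81) | bus: none
[13] P1: store L0 := 47 | P0:I, P1:M(47) | bus: BusUpgr
[14] P1: store L2 := 91 | P0:I, P1:M(91) | bus: BusRdX
[15] P0: store L0 := 88 | P0:M(88), P1:I | bus: BusRdX,Flush
[16] P1: store L1 := 94 | P0:I, P1:M(94) | bus: none
[17] P1: load  L0 | P0:O(88), P1:S(88) | bus: BusRd
[18] P0: store L1 := 80 | P0:M(80), P1:I | bus: BusRdX,Flush
[19] P1: store L3 := 91 | P0:I, P1:M(91) | bus: BusRdX,Flush
[20] P1: store L0 := 97 | P0:I, P1:M(97) | bus: BusUpgr,Flush
[21] P1: load  L0 | P0:I, P1:M(97) | bus: none
[22] P0: store L0 := 91 | P0:M(91), P1:I | bus: BusRdX,Flush
[23] P1: store L2 := 7 | P0:I, P1:M(7) | bus: none
[24] P0: store L0 := 39 | P0:M(39), P1:I | bus: none
[25] P0: store L0 := 42 | P0:M(42), P1:I | bus: none
[26] P0: store L0 := 53 | P0:M(53), P1:I | bus: none
[27] P1: store L0 := 57 | P0:I, P1:M(57) | bus: BusRdX,Flush
[28] P1: load  L0 | P0:I, P1:M(57) | bus: none
[29] P1: store L3 := 71 | P0:I, P1:M(71) | bus: none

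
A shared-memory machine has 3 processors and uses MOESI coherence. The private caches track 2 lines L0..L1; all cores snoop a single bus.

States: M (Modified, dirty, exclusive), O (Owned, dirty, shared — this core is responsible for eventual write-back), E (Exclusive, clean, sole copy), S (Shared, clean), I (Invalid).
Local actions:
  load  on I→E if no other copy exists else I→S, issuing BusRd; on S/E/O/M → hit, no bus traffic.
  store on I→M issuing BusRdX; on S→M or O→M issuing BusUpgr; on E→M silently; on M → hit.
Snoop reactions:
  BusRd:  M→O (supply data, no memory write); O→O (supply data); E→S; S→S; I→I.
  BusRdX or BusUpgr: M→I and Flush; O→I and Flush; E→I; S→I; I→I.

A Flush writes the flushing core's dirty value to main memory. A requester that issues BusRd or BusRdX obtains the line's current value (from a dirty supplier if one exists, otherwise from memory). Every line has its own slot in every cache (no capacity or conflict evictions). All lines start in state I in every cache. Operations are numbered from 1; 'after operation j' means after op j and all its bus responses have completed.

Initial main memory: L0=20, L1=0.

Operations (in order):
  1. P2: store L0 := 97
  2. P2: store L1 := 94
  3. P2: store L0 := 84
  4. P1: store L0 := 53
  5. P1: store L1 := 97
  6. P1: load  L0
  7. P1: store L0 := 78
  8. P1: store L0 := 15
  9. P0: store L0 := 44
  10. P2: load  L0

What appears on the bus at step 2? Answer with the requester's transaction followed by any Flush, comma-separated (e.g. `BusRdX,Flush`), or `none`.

bus = BusRdX

  op1 P2: store L0 := 97 → I/I/M on L0; bus BusRdX; mem=20
  op2 P2: store L1 := 94 → I/I/M on L1; bus BusRdX; mem=0
  op3 P2: store L0 := 84 → I/I/M on L0; bus (none); mem=20
  op4 P1: store L0 := 53 → I/M/I on L0; bus BusRdX Flush; mem=84
  op5 P1: store L1 := 97 → I/M/I on L1; bus BusRdX Flush; mem=94
  op6 P1: load  L0 → I/M/I on L0; bus (none); mem=84
  op7 P1: store L0 := 78 → I/M/I on L0; bus (none); mem=84
  op8 P1: store L0 := 15 → I/M/I on L0; bus (none); mem=84
  op9 P0: store L0 := 44 → M/I/I on L0; bus BusRdX Flush; mem=15
  op10 P2: load  L0 → O/I/S on L0; bus BusRd; mem=15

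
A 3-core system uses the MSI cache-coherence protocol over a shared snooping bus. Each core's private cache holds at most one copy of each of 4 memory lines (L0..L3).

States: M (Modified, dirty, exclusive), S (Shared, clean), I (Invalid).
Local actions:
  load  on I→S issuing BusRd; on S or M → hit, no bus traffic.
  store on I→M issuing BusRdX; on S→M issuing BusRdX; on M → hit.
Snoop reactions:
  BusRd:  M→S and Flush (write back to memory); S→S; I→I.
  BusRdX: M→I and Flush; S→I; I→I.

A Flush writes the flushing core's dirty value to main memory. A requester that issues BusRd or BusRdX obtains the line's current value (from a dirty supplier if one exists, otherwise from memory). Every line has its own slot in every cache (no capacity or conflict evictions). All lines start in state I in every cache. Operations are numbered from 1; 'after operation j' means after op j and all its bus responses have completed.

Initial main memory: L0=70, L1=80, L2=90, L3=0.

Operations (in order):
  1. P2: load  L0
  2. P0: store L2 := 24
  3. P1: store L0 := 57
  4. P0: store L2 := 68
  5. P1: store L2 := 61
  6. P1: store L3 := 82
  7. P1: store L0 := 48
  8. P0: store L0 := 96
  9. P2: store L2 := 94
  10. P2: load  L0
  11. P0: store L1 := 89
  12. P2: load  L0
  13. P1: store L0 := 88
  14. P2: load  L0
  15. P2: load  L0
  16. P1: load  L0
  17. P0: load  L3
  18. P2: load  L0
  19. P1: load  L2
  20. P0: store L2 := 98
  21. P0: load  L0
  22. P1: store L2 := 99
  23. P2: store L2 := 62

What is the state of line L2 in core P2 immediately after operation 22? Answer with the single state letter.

[1] P2: load  L0 | P0:I, P1:I, P2:S(70) | bus: BusRd
[2] P0: store L2 := 24 | P0:M(24), P1:I, P2:I | bus: BusRdX
[3] P1: store L0 := 57 | P0:I, P1:M(57), P2:I | bus: BusRdX
[4] P0: store L2 := 68 | P0:M(68), P1:I, P2:I | bus: none
[5] P1: store L2 := 61 | P0:I, P1:M(61), P2:I | bus: BusRdX,Flush
[6] P1: store L3 := 82 | P0:I, P1:M(82), P2:I | bus: BusRdX
[7] P1: store L0 := 48 | P0:I, P1:M(48), P2:I | bus: none
[8] P0: store L0 := 96 | P0:M(96), P1:I, P2:I | bus: BusRdX,Flush
[9] P2: store L2 := 94 | P0:I, P1:I, P2:M(94) | bus: BusRdX,Flush
[10] P2: load  L0 | P0:S(96), P1:I, P2:S(96) | bus: BusRd,Flush
[11] P0: store L1 := 89 | P0:M(89), P1:I, P2:I | bus: BusRdX
[12] P2: load  L0 | P0:S(96), P1:I, P2:S(96) | bus: none
[13] P1: store L0 := 88 | P0:I, P1:M(88), P2:I | bus: BusRdX
[14] P2: load  L0 | P0:I, P1:S(88), P2:S(88) | bus: BusRd,Flush
[15] P2: load  L0 | P0:I, P1:S(88), P2:S(88) | bus: none
[16] P1: load  L0 | P0:I, P1:S(88), P2:S(88) | bus: none
[17] P0: load  L3 | P0:S(82), P1:S(82), P2:I | bus: BusRd,Flush
[18] P2: load  L0 | P0:I, P1:S(88), P2:S(88) | bus: none
[19] P1: load  L2 | P0:I, P1:S(94), P2:S(94) | bus: BusRd,Flush
[20] P0: store L2 := 98 | P0:M(98), P1:I, P2:I | bus: BusRdX
[21] P0: load  L0 | P0:S(88), P1:S(88), P2:S(88) | bus: BusRd
[22] P1: store L2 := 99 | P0:I, P1:M(99), P2:I | bus: BusRdX,Flush
[23] P2: store L2 := 62 | P0:I, P1:I, P2:M(62) | bus: BusRdX,Flush

state = I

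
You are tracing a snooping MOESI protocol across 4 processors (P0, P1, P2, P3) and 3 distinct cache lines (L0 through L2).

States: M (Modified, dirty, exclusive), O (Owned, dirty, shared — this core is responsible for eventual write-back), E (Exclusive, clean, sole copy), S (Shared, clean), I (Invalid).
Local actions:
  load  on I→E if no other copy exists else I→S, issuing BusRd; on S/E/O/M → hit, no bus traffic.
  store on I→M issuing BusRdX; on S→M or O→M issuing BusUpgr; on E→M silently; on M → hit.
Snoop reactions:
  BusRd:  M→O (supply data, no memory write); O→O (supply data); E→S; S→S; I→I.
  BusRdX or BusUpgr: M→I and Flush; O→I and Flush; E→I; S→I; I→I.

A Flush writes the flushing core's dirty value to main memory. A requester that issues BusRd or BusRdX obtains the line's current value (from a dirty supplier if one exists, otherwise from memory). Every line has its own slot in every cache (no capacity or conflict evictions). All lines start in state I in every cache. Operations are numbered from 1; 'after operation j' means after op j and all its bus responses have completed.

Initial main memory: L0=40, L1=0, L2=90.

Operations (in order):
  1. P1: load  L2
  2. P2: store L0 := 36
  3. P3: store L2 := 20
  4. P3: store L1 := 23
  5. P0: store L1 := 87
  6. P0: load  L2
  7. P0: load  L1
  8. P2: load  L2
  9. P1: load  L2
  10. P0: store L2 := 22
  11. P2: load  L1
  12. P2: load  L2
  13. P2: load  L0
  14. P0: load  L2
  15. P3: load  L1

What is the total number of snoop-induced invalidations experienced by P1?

  op1 P1: load  L2 → I/E/I/I on L2; bus BusRd; mem=90
  op2 P2: store L0 := 36 → I/I/M/I on L0; bus BusRdX; mem=40
  op3 P3: store L2 := 20 → I/I/I/M on L2; bus BusRdX; mem=90
  op4 P3: store L1 := 23 → I/I/I/M on L1; bus BusRdX; mem=0
  op5 P0: store L1 := 87 → M/I/I/I on L1; bus BusRdX Flush; mem=23
  op6 P0: load  L2 → S/I/I/O on L2; bus BusRd; mem=90
  op7 P0: load  L1 → M/I/I/I on L1; bus (none); mem=23
  op8 P2: load  L2 → S/I/S/O on L2; bus BusRd; mem=90
  op9 P1: load  L2 → S/S/S/O on L2; bus BusRd; mem=90
  op10 P0: store L2 := 22 → M/I/I/I on L2; bus BusUpgr Flush; mem=20
  op11 P2: load  L1 → O/I/S/I on L1; bus BusRd; mem=23
  op12 P2: load  L2 → O/I/S/I on L2; bus BusRd; mem=20
  op13 P2: load  L0 → I/I/M/I on L0; bus (none); mem=40
  op14 P0: load  L2 → O/I/S/I on L2; bus (none); mem=20
  op15 P3: load  L1 → O/I/S/S on L1; bus BusRd; mem=23

invalidations = 2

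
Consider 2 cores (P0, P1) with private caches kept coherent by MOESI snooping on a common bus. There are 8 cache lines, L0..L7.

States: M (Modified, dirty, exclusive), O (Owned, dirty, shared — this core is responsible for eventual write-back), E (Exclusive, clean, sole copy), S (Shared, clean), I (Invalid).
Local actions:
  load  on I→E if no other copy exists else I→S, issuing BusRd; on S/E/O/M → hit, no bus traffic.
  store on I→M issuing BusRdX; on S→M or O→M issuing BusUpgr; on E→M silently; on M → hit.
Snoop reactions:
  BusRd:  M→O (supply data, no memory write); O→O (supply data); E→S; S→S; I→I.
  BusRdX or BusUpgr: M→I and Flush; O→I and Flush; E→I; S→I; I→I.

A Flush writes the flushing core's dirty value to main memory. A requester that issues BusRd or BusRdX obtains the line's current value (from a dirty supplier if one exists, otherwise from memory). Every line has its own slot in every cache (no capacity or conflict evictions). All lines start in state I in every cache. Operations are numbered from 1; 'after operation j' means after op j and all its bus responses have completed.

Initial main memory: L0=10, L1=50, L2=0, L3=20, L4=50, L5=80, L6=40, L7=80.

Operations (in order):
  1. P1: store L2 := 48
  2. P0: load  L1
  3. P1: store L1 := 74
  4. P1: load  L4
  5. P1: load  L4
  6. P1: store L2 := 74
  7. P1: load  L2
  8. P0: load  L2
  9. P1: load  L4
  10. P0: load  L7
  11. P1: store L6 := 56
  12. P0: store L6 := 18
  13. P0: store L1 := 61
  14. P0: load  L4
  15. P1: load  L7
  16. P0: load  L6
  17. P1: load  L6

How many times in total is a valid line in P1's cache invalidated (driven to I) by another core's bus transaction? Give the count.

step 1: P1: store L2 := 48  ⟶  IM  (L2)  txn=BusRdX  M[L2]=0
step 2: P0: load  L1  ⟶  EI  (L1)  txn=BusRd  M[L1]=50
step 3: P1: store L1 := 74  ⟶  IM  (L1)  txn=BusRdX  M[L1]=50
step 4: P1: load  L4  ⟶  IE  (L4)  txn=BusRd  M[L4]=50
step 5: P1: load  L4  ⟶  IE  (L4)  txn=∅  M[L4]=50
step 6: P1: store L2 := 74  ⟶  IM  (L2)  txn=∅  M[L2]=0
step 7: P1: load  L2  ⟶  IM  (L2)  txn=∅  M[L2]=0
step 8: P0: load  L2  ⟶  SO  (L2)  txn=BusRd  M[L2]=0
step 9: P1: load  L4  ⟶  IE  (L4)  txn=∅  M[L4]=50
step 10: P0: load  L7  ⟶  EI  (L7)  txn=BusRd  M[L7]=80
step 11: P1: store L6 := 56  ⟶  IM  (L6)  txn=BusRdX  M[L6]=40
step 12: P0: store L6 := 18  ⟶  MI  (L6)  txn=BusRdX+Flush  M[L6]=56
step 13: P0: store L1 := 61  ⟶  MI  (L1)  txn=BusRdX+Flush  M[L1]=74
step 14: P0: load  L4  ⟶  SS  (L4)  txn=BusRd  M[L4]=50
step 15: P1: load  L7  ⟶  SS  (L7)  txn=BusRd  M[L7]=80
step 16: P0: load  L6  ⟶  MI  (L6)  txn=∅  M[L6]=56
step 17: P1: load  L6  ⟶  OS  (L6)  txn=BusRd  M[L6]=56

invalidations = 2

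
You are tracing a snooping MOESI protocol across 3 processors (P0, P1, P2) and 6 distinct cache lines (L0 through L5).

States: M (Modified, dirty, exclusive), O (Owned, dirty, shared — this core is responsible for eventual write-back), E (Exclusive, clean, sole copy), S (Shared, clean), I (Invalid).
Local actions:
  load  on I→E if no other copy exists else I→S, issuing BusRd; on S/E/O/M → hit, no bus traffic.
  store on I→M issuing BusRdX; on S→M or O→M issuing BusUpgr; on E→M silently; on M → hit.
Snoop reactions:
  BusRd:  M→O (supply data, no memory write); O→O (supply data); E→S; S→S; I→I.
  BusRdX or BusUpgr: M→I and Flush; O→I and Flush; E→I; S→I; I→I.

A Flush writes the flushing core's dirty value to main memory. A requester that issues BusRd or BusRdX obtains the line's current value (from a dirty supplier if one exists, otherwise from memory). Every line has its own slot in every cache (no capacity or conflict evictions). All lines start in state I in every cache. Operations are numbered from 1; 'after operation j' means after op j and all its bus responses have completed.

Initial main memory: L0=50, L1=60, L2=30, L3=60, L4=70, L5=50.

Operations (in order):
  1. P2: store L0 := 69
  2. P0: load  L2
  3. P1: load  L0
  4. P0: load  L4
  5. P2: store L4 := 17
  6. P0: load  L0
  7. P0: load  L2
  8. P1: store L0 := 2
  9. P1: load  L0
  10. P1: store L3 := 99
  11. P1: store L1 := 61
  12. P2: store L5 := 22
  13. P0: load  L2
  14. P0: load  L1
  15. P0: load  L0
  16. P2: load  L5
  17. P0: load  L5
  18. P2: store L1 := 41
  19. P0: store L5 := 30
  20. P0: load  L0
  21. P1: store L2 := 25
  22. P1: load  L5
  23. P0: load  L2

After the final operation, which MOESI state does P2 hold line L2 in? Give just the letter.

state = I

1. P2: store L0 := 69  bus=[BusRdX]  L0: P0=I P1=I P2=M  mem[L0]=50
2. P0: load  L2  bus=[BusRd]  L2: P0=E P1=I P2=I  mem[L2]=30
3. P1: load  L0  bus=[BusRd]  L0: P0=I P1=S P2=O  mem[L0]=50
4. P0: load  L4  bus=[BusRd]  L4: P0=E P1=I P2=I  mem[L4]=70
5. P2: store L4 := 17  bus=[BusRdX]  L4: P0=I P1=I P2=M  mem[L4]=70
6. P0: load  L0  bus=[BusRd]  L0: P0=S P1=S P2=O  mem[L0]=50
7. P0: load  L2  bus=[-]  L2: P0=E P1=I P2=I  mem[L2]=30
8. P1: store L0 := 2  bus=[BusUpgr,Flush]  L0: P0=I P1=M P2=I  mem[L0]=69
9. P1: load  L0  bus=[-]  L0: P0=I P1=M P2=I  mem[L0]=69
10. P1: store L3 := 99  bus=[BusRdX]  L3: P0=I P1=M P2=I  mem[L3]=60
11. P1: store L1 := 61  bus=[BusRdX]  L1: P0=I P1=M P2=I  mem[L1]=60
12. P2: store L5 := 22  bus=[BusRdX]  L5: P0=I P1=I P2=M  mem[L5]=50
13. P0: load  L2  bus=[-]  L2: P0=E P1=I P2=I  mem[L2]=30
14. P0: load  L1  bus=[BusRd]  L1: P0=S P1=O P2=I  mem[L1]=60
15. P0: load  L0  bus=[BusRd]  L0: P0=S P1=O P2=I  mem[L0]=69
16. P2: load  L5  bus=[-]  L5: P0=I P1=I P2=M  mem[L5]=50
17. P0: load  L5  bus=[BusRd]  L5: P0=S P1=I P2=O  mem[L5]=50
18. P2: store L1 := 41  bus=[BusRdX,Flush]  L1: P0=I P1=I P2=M  mem[L1]=61
19. P0: store L5 := 30  bus=[BusUpgr,Flush]  L5: P0=M P1=I P2=I  mem[L5]=22
20. P0: load  L0  bus=[-]  L0: P0=S P1=O P2=I  mem[L0]=69
21. P1: store L2 := 25  bus=[BusRdX]  L2: P0=I P1=M P2=I  mem[L2]=30
22. P1: load  L5  bus=[BusRd]  L5: P0=O P1=S P2=I  mem[L5]=22
23. P0: load  L2  bus=[BusRd]  L2: P0=S P1=O P2=I  mem[L2]=30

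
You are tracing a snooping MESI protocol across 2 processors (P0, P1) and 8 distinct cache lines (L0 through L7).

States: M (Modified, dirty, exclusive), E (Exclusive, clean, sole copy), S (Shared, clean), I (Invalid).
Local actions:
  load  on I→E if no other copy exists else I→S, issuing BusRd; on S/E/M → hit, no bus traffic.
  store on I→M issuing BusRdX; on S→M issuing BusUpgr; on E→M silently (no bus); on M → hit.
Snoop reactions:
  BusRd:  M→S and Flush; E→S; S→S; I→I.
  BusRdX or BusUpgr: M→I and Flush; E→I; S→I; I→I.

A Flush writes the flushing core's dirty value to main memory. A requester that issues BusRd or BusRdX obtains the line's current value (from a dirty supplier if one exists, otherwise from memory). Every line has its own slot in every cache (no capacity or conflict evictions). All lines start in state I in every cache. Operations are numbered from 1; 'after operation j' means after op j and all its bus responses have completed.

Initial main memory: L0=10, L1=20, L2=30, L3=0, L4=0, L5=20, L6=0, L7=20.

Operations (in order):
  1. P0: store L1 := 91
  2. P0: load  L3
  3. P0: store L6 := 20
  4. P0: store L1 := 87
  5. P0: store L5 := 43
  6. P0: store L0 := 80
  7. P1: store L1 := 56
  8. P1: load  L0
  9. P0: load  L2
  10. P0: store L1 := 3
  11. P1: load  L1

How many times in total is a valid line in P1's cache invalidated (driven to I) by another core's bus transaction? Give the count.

invalidations = 1

step 1: P0: store L1 := 91  ⟶  MI  (L1)  txn=BusRdX  M[L1]=20
step 2: P0: load  L3  ⟶  EI  (L3)  txn=BusRd  M[L3]=0
step 3: P0: store L6 := 20  ⟶  MI  (L6)  txn=BusRdX  M[L6]=0
step 4: P0: store L1 := 87  ⟶  MI  (L1)  txn=∅  M[L1]=20
step 5: P0: store L5 := 43  ⟶  MI  (L5)  txn=BusRdX  M[L5]=20
step 6: P0: store L0 := 80  ⟶  MI  (L0)  txn=BusRdX  M[L0]=10
step 7: P1: store L1 := 56  ⟶  IM  (L1)  txn=BusRdX+Flush  M[L1]=87
step 8: P1: load  L0  ⟶  SS  (L0)  txn=BusRd+Flush  M[L0]=80
step 9: P0: load  L2  ⟶  EI  (L2)  txn=BusRd  M[L2]=30
step 10: P0: store L1 := 3  ⟶  MI  (L1)  txn=BusRdX+Flush  M[L1]=56
step 11: P1: load  L1  ⟶  SS  (L1)  txn=BusRd+Flush  M[L1]=3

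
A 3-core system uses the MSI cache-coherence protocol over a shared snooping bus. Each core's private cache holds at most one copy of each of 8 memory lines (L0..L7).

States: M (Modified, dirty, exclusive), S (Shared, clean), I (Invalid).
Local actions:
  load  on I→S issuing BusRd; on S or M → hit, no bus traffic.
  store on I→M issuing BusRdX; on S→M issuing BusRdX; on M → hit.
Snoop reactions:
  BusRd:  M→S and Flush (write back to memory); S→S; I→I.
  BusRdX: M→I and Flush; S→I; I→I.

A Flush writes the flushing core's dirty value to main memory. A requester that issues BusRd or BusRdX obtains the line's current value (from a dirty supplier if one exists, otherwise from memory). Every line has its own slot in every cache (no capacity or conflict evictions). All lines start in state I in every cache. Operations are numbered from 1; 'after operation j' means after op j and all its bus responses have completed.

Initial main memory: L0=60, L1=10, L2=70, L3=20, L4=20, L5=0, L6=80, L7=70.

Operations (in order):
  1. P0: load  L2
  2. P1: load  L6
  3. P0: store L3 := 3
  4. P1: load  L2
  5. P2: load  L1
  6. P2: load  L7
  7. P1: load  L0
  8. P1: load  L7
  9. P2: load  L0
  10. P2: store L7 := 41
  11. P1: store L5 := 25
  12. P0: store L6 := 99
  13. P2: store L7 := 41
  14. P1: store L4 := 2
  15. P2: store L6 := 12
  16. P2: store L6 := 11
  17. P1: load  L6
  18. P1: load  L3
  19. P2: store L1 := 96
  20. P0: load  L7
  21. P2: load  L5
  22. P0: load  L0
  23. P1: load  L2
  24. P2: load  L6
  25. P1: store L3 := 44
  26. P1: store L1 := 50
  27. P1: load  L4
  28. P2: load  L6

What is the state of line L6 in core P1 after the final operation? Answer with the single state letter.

[1] P0: load  L2 | P0:S(70), P1:I, P2:I | bus: BusRd
[2] P1: load  L6 | P0:I, P1:S(80), P2:I | bus: BusRd
[3] P0: store L3 := 3 | P0:M(3), P1:I, P2:I | bus: BusRdX
[4] P1: load  L2 | P0:S(70), P1:S(70), P2:I | bus: BusRd
[5] P2: load  L1 | P0:I, P1:I, P2:S(10) | bus: BusRd
[6] P2: load  L7 | P0:I, P1:I, P2:S(70) | bus: BusRd
[7] P1: load  L0 | P0:I, P1:S(60), P2:I | bus: BusRd
[8] P1: load  L7 | P0:I, P1:S(70), P2:S(70) | bus: BusRd
[9] P2: load  L0 | P0:I, P1:S(60), P2:S(60) | bus: BusRd
[10] P2: store L7 := 41 | P0:I, P1:I, P2:M(41) | bus: BusRdX
[11] P1: store L5 := 25 | P0:I, P1:M(25), P2:I | bus: BusRdX
[12] P0: store L6 := 99 | P0:M(99), P1:I, P2:I | bus: BusRdX
[13] P2: store L7 := 41 | P0:I, P1:I, P2:M(41) | bus: none
[14] P1: store L4 := 2 | P0:I, P1:M(2), P2:I | bus: BusRdX
[15] P2: store L6 := 12 | P0:I, P1:I, P2:M(12) | bus: BusRdX,Flush
[16] P2: store L6 := 11 | P0:I, P1:I, P2:M(11) | bus: none
[17] P1: load  L6 | P0:I, P1:S(11), P2:S(11) | bus: BusRd,Flush
[18] P1: load  L3 | P0:S(3), P1:S(3), P2:I | bus: BusRd,Flush
[19] P2: store L1 := 96 | P0:I, P1:I, P2:M(96) | bus: BusRdX
[20] P0: load  L7 | P0:S(41), P1:I, P2:S(41) | bus: BusRd,Flush
[21] P2: load  L5 | P0:I, P1:S(25), P2:S(25) | bus: BusRd,Flush
[22] P0: load  L0 | P0:S(60), P1:S(60), P2:S(60) | bus: BusRd
[23] P1: load  L2 | P0:S(70), P1:S(70), P2:I | bus: none
[24] P2: load  L6 | P0:I, P1:S(11), P2:S(11) | bus: none
[25] P1: store L3 := 44 | P0:I, P1:M(44), P2:I | bus: BusRdX
[26] P1: store L1 := 50 | P0:I, P1:M(50), P2:I | bus: BusRdX,Flush
[27] P1: load  L4 | P0:I, P1:M(2), P2:I | bus: none
[28] P2: load  L6 | P0:I, P1:S(11), P2:S(11) | bus: none

state = S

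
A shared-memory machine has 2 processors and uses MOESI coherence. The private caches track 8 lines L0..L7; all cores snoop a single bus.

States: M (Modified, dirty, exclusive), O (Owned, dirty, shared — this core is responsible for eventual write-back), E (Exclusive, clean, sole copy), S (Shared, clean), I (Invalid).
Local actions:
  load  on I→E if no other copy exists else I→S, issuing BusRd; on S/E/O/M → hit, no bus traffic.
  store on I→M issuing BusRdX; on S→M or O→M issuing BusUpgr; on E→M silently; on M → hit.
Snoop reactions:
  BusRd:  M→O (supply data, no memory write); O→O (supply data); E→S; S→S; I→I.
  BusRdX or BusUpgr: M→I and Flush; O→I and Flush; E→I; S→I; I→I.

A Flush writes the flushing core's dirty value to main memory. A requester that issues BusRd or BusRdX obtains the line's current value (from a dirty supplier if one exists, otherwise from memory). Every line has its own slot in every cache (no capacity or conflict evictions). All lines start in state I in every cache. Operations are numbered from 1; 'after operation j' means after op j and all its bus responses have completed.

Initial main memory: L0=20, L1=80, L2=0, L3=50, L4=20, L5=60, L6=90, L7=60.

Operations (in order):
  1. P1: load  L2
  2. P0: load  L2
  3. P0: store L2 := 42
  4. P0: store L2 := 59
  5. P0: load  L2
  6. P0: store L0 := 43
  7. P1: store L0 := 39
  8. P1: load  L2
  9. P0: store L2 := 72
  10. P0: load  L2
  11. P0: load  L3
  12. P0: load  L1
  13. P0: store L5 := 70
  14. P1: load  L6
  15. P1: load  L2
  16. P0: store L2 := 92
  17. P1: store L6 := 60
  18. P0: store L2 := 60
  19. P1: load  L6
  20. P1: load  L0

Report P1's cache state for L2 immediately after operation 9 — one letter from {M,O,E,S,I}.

state = I

step 1: P1: load  L2  ⟶  IE  (L2)  txn=BusRd  M[L2]=0
step 2: P0: load  L2  ⟶  SS  (L2)  txn=BusRd  M[L2]=0
step 3: P0: store L2 := 42  ⟶  MI  (L2)  txn=BusUpgr  M[L2]=0
step 4: P0: store L2 := 59  ⟶  MI  (L2)  txn=∅  M[L2]=0
step 5: P0: load  L2  ⟶  MI  (L2)  txn=∅  M[L2]=0
step 6: P0: store L0 := 43  ⟶  MI  (L0)  txn=BusRdX  M[L0]=20
step 7: P1: store L0 := 39  ⟶  IM  (L0)  txn=BusRdX+Flush  M[L0]=43
step 8: P1: load  L2  ⟶  OS  (L2)  txn=BusRd  M[L2]=0
step 9: P0: store L2 := 72  ⟶  MI  (L2)  txn=BusUpgr  M[L2]=0
step 10: P0: load  L2  ⟶  MI  (L2)  txn=∅  M[L2]=0
step 11: P0: load  L3  ⟶  EI  (L3)  txn=BusRd  M[L3]=50
step 12: P0: load  L1  ⟶  EI  (L1)  txn=BusRd  M[L1]=80
step 13: P0: store L5 := 70  ⟶  MI  (L5)  txn=BusRdX  M[L5]=60
step 14: P1: load  L6  ⟶  IE  (L6)  txn=BusRd  M[L6]=90
step 15: P1: load  L2  ⟶  OS  (L2)  txn=BusRd  M[L2]=0
step 16: P0: store L2 := 92  ⟶  MI  (L2)  txn=BusUpgr  M[L2]=0
step 17: P1: store L6 := 60  ⟶  IM  (L6)  txn=∅  M[L6]=90
step 18: P0: store L2 := 60  ⟶  MI  (L2)  txn=∅  M[L2]=0
step 19: P1: load  L6  ⟶  IM  (L6)  txn=∅  M[L6]=90
step 20: P1: load  L0  ⟶  IM  (L0)  txn=∅  M[L0]=43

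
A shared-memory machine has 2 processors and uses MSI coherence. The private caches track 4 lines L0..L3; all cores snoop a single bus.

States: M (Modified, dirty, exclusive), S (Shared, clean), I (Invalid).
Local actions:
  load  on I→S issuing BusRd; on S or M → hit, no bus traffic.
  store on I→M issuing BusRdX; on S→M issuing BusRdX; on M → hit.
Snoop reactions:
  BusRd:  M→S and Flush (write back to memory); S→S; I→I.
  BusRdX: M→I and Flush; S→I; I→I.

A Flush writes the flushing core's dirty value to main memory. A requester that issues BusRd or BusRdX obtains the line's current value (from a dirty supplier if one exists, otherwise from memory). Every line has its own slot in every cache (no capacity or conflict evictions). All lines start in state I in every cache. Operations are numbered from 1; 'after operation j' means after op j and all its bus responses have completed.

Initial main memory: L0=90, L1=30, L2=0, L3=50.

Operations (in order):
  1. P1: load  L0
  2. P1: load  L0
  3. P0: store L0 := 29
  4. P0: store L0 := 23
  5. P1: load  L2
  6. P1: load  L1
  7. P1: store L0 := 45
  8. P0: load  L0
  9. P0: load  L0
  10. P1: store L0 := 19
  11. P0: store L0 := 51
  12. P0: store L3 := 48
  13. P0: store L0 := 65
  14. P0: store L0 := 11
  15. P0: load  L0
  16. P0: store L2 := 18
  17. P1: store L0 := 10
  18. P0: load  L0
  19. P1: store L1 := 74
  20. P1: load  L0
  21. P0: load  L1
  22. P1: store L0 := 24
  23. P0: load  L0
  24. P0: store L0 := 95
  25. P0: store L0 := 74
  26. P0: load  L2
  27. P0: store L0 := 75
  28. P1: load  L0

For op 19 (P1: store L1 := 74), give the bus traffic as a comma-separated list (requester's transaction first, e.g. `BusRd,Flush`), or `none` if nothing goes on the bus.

bus = BusRdX

1. P1: load  L0  bus=[BusRd]  L0: P0=I P1=S  mem[L0]=90
2. P1: load  L0  bus=[-]  L0: P0=I P1=S  mem[L0]=90
3. P0: store L0 := 29  bus=[BusRdX]  L0: P0=M P1=I  mem[L0]=90
4. P0: store L0 := 23  bus=[-]  L0: P0=M P1=I  mem[L0]=90
5. P1: load  L2  bus=[BusRd]  L2: P0=I P1=S  mem[L2]=0
6. P1: load  L1  bus=[BusRd]  L1: P0=I P1=S  mem[L1]=30
7. P1: store L0 := 45  bus=[BusRdX,Flush]  L0: P0=I P1=M  mem[L0]=23
8. P0: load  L0  bus=[BusRd,Flush]  L0: P0=S P1=S  mem[L0]=45
9. P0: load  L0  bus=[-]  L0: P0=S P1=S  mem[L0]=45
10. P1: store L0 := 19  bus=[BusRdX]  L0: P0=I P1=M  mem[L0]=45
11. P0: store L0 := 51  bus=[BusRdX,Flush]  L0: P0=M P1=I  mem[L0]=19
12. P0: store L3 := 48  bus=[BusRdX]  L3: P0=M P1=I  mem[L3]=50
13. P0: store L0 := 65  bus=[-]  L0: P0=M P1=I  mem[L0]=19
14. P0: store L0 := 11  bus=[-]  L0: P0=M P1=I  mem[L0]=19
15. P0: load  L0  bus=[-]  L0: P0=M P1=I  mem[L0]=19
16. P0: store L2 := 18  bus=[BusRdX]  L2: P0=M P1=I  mem[L2]=0
17. P1: store L0 := 10  bus=[BusRdX,Flush]  L0: P0=I P1=M  mem[L0]=11
18. P0: load  L0  bus=[BusRd,Flush]  L0: P0=S P1=S  mem[L0]=10
19. P1: store L1 := 74  bus=[BusRdX]  L1: P0=I P1=M  mem[L1]=30
20. P1: load  L0  bus=[-]  L0: P0=S P1=S  mem[L0]=10
21. P0: load  L1  bus=[BusRd,Flush]  L1: P0=S P1=S  mem[L1]=74
22. P1: store L0 := 24  bus=[BusRdX]  L0: P0=I P1=M  mem[L0]=10
23. P0: load  L0  bus=[BusRd,Flush]  L0: P0=S P1=S  mem[L0]=24
24. P0: store L0 := 95  bus=[BusRdX]  L0: P0=M P1=I  mem[L0]=24
25. P0: store L0 := 74  bus=[-]  L0: P0=M P1=I  mem[L0]=24
26. P0: load  L2  bus=[-]  L2: P0=M P1=I  mem[L2]=0
27. P0: store L0 := 75  bus=[-]  L0: P0=M P1=I  mem[L0]=24
28. P1: load  L0  bus=[BusRd,Flush]  L0: P0=S P1=S  mem[L0]=75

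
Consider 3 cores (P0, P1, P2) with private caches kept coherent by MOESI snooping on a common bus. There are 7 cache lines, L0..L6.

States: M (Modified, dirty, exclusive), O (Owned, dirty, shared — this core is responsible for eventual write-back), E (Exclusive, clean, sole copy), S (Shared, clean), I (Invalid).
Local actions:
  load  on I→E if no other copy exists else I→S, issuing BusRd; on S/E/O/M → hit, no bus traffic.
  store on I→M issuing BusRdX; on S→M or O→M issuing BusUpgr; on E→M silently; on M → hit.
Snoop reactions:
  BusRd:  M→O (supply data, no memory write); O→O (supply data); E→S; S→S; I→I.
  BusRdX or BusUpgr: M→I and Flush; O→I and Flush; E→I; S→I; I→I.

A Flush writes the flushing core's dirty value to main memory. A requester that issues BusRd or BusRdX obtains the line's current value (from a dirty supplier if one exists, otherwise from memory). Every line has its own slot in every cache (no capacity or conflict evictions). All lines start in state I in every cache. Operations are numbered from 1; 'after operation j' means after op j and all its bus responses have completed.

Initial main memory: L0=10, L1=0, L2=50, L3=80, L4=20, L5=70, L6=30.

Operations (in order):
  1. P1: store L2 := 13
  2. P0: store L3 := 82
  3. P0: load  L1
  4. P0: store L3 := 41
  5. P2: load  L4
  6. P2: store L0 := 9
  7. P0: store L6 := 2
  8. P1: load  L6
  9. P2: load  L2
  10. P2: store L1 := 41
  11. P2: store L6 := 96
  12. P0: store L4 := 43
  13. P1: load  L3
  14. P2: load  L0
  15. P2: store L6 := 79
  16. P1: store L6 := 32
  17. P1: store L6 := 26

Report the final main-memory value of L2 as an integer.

memory[L2] = 50

[1] P1: store L2 := 13 | P0:I, P1:M(13), P2:I | bus: BusRdX
[2] P0: store L3 := 82 | P0:M(82), P1:I, P2:I | bus: BusRdX
[3] P0: load  L1 | P0:E(0), P1:I, P2:I | bus: BusRd
[4] P0: store L3 := 41 | P0:M(41), P1:I, P2:I | bus: none
[5] P2: load  L4 | P0:I, P1:I, P2:E(20) | bus: BusRd
[6] P2: store L0 := 9 | P0:I, P1:I, P2:M(9) | bus: BusRdX
[7] P0: store L6 := 2 | P0:M(2), P1:I, P2:I | bus: BusRdX
[8] P1: load  L6 | P0:O(2), P1:S(2), P2:I | bus: BusRd
[9] P2: load  L2 | P0:I, P1:O(13), P2:S(13) | bus: BusRd
[10] P2: store L1 := 41 | P0:I, P1:I, P2:M(41) | bus: BusRdX
[11] P2: store L6 := 96 | P0:I, P1:I, P2:M(96) | bus: BusRdX,Flush
[12] P0: store L4 := 43 | P0:M(43), P1:I, P2:I | bus: BusRdX
[13] P1: load  L3 | P0:O(41), P1:S(41), P2:I | bus: BusRd
[14] P2: load  L0 | P0:I, P1:I, P2:M(9) | bus: none
[15] P2: store L6 := 79 | P0:I, P1:I, P2:M(79) | bus: none
[16] P1: store L6 := 32 | P0:I, P1:M(32), P2:I | bus: BusRdX,Flush
[17] P1: store L6 := 26 | P0:I, P1:M(26), P2:I | bus: none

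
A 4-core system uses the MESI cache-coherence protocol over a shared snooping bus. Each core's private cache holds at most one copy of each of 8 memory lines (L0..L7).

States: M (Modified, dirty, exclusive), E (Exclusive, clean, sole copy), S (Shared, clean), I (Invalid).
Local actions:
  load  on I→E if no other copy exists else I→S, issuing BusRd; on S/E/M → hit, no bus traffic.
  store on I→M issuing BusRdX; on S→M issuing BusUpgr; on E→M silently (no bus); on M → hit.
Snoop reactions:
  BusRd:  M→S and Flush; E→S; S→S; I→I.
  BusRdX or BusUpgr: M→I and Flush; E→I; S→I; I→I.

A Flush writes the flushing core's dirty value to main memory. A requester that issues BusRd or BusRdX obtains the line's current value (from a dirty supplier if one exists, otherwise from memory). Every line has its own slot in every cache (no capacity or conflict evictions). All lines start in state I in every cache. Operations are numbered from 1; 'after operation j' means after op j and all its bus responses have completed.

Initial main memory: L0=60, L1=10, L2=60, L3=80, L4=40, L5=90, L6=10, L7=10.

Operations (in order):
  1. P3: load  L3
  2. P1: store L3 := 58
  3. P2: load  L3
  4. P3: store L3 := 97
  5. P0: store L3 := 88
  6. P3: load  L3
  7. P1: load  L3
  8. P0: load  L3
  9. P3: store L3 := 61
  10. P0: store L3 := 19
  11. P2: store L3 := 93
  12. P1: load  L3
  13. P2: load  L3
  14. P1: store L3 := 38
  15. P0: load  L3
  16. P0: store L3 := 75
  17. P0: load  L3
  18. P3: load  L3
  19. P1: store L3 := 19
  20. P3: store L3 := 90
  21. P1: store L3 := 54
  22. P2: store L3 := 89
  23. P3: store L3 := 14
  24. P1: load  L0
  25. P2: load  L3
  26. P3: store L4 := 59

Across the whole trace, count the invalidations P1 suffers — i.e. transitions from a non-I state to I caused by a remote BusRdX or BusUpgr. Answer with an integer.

invalidations = 5

  op1 P3: load  L3 → I/I/I/E on L3; bus BusRd; mem=80
  op2 P1: store L3 := 58 → I/M/I/I on L3; bus BusRdX; mem=80
  op3 P2: load  L3 → I/S/S/I on L3; bus BusRd Flush; mem=58
  op4 P3: store L3 := 97 → I/I/I/M on L3; bus BusRdX; mem=58
  op5 P0: store L3 := 88 → M/I/I/I on L3; bus BusRdX Flush; mem=97
  op6 P3: load  L3 → S/I/I/S on L3; bus BusRd Flush; mem=88
  op7 P1: load  L3 → S/S/I/S on L3; bus BusRd; mem=88
  op8 P0: load  L3 → S/S/I/S on L3; bus (none); mem=88
  op9 P3: store L3 := 61 → I/I/I/M on L3; bus BusUpgr; mem=88
  op10 P0: store L3 := 19 → M/I/I/I on L3; bus BusRdX Flush; mem=61
  op11 P2: store L3 := 93 → I/I/M/I on L3; bus BusRdX Flush; mem=19
  op12 P1: load  L3 → I/S/S/I on L3; bus BusRd Flush; mem=93
  op13 P2: load  L3 → I/S/S/I on L3; bus (none); mem=93
  op14 P1: store L3 := 38 → I/M/I/I on L3; bus BusUpgr; mem=93
  op15 P0: load  L3 → S/S/I/I on L3; bus BusRd Flush; mem=38
  op16 P0: store L3 := 75 → M/I/I/I on L3; bus BusUpgr; mem=38
  op17 P0: load  L3 → M/I/I/I on L3; bus (none); mem=38
  op18 P3: load  L3 → S/I/I/S on L3; bus BusRd Flush; mem=75
  op19 P1: store L3 := 19 → I/M/I/I on L3; bus BusRdX; mem=75
  op20 P3: store L3 := 90 → I/I/I/M on L3; bus BusRdX Flush; mem=19
  op21 P1: store L3 := 54 → I/M/I/I on L3; bus BusRdX Flush; mem=90
  op22 P2: store L3 := 89 → I/I/M/I on L3; bus BusRdX Flush; mem=54
  op23 P3: store L3 := 14 → I/I/I/M on L3; bus BusRdX Flush; mem=89
  op24 P1: load  L0 → I/E/I/I on L0; bus BusRd; mem=60
  op25 P2: load  L3 → I/I/S/S on L3; bus BusRd Flush; mem=14
  op26 P3: store L4 := 59 → I/I/I/M on L4; bus BusRdX; mem=40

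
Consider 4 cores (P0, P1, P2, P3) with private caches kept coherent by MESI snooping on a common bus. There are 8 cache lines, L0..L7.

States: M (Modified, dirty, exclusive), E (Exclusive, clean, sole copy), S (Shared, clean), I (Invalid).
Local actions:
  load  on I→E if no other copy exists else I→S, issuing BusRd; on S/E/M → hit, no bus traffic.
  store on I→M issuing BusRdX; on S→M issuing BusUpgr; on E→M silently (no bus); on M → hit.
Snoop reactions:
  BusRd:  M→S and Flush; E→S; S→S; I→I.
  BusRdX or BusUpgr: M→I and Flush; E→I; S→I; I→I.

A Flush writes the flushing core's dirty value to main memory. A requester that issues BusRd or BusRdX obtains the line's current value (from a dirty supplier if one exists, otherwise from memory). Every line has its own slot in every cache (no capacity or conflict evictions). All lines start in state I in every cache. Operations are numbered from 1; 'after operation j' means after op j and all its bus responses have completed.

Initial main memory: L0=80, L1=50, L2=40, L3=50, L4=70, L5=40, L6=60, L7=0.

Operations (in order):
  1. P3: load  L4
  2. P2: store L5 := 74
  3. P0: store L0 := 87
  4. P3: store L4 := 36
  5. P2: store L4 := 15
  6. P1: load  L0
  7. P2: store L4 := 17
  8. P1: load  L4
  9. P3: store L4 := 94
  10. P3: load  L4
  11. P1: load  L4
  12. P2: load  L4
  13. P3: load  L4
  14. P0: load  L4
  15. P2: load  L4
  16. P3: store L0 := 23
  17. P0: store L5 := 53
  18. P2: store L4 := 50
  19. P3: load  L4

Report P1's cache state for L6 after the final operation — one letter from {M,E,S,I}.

step 1: P3: load  L4  ⟶  IIIE  (L4)  txn=BusRd  M[L4]=70
step 2: P2: store L5 := 74  ⟶  IIMI  (L5)  txn=BusRdX  M[L5]=40
step 3: P0: store L0 := 87  ⟶  MIII  (L0)  txn=BusRdX  M[L0]=80
step 4: P3: store L4 := 36  ⟶  IIIM  (L4)  txn=∅  M[L4]=70
step 5: P2: store L4 := 15  ⟶  IIMI  (L4)  txn=BusRdX+Flush  M[L4]=36
step 6: P1: load  L0  ⟶  SSII  (L0)  txn=BusRd+Flush  M[L0]=87
step 7: P2: store L4 := 17  ⟶  IIMI  (L4)  txn=∅  M[L4]=36
step 8: P1: load  L4  ⟶  ISSI  (L4)  txn=BusRd+Flush  M[L4]=17
step 9: P3: store L4 := 94  ⟶  IIIM  (L4)  txn=BusRdX  M[L4]=17
step 10: P3: load  L4  ⟶  IIIM  (L4)  txn=∅  M[L4]=17
step 11: P1: load  L4  ⟶  ISIS  (L4)  txn=BusRd+Flush  M[L4]=94
step 12: P2: load  L4  ⟶  ISSS  (L4)  txn=BusRd  M[L4]=94
step 13: P3: load  L4  ⟶  ISSS  (L4)  txn=∅  M[L4]=94
step 14: P0: load  L4  ⟶  SSSS  (L4)  txn=BusRd  M[L4]=94
step 15: P2: load  L4  ⟶  SSSS  (L4)  txn=∅  M[L4]=94
step 16: P3: store L0 := 23  ⟶  IIIM  (L0)  txn=BusRdX  M[L0]=87
step 17: P0: store L5 := 53  ⟶  MIII  (L5)  txn=BusRdX+Flush  M[L5]=74
step 18: P2: store L4 := 50  ⟶  IIMI  (L4)  txn=BusUpgr  M[L4]=94
step 19: P3: load  L4  ⟶  IISS  (L4)  txn=BusRd+Flush  M[L4]=50

state = I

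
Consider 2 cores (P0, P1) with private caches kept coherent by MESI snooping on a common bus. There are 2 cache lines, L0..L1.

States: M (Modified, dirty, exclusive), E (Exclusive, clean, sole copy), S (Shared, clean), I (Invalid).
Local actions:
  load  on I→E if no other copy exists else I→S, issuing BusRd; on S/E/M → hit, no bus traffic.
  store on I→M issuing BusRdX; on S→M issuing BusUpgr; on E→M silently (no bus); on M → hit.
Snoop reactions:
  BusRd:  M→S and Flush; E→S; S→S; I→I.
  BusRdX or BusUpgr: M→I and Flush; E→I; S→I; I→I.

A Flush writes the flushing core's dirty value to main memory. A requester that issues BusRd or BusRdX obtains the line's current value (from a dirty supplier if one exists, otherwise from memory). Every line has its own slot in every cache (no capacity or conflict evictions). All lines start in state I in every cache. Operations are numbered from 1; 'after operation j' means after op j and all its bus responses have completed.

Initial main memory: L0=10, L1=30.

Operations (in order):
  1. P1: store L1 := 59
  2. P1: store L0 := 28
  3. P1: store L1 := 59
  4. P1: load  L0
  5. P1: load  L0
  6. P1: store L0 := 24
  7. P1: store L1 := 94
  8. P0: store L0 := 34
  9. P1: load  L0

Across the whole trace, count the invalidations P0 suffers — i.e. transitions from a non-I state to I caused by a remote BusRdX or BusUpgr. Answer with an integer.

invalidations = 0

1. P1: store L1 := 59  bus=[BusRdX]  L1: P0=I P1=M  mem[L1]=30
2. P1: store L0 := 28  bus=[BusRdX]  L0: P0=I P1=M  mem[L0]=10
3. P1: store L1 := 59  bus=[-]  L1: P0=I P1=M  mem[L1]=30
4. P1: load  L0  bus=[-]  L0: P0=I P1=M  mem[L0]=10
5. P1: load  L0  bus=[-]  L0: P0=I P1=M  mem[L0]=10
6. P1: store L0 := 24  bus=[-]  L0: P0=I P1=M  mem[L0]=10
7. P1: store L1 := 94  bus=[-]  L1: P0=I P1=M  mem[L1]=30
8. P0: store L0 := 34  bus=[BusRdX,Flush]  L0: P0=M P1=I  mem[L0]=24
9. P1: load  L0  bus=[BusRd,Flush]  L0: P0=S P1=S  mem[L0]=34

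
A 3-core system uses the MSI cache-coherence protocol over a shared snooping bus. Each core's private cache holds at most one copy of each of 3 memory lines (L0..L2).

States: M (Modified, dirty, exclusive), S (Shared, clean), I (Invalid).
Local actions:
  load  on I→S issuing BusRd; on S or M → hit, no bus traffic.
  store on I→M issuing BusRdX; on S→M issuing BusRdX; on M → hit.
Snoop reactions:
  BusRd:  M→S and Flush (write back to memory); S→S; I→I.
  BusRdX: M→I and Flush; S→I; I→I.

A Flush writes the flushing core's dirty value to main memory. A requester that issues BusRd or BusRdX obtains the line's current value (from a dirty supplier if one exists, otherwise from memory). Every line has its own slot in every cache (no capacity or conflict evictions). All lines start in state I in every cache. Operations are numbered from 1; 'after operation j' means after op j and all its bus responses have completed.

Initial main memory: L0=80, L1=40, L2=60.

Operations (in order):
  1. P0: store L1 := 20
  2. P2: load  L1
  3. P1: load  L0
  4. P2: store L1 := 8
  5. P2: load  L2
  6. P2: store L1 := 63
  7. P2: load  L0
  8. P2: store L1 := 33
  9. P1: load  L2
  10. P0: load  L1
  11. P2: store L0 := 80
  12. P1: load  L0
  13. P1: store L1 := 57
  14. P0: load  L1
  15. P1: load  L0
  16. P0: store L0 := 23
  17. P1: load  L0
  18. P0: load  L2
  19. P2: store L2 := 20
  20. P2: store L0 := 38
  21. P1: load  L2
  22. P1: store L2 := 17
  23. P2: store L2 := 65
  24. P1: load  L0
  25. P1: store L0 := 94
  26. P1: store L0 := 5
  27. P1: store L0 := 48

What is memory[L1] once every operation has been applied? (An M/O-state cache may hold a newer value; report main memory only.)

step 1: P0: store L1 := 20  ⟶  MII  (L1)  txn=BusRdX  M[L1]=40
step 2: P2: load  L1  ⟶  SIS  (L1)  txn=BusRd+Flush  M[L1]=20
step 3: P1: load  L0  ⟶  ISI  (L0)  txn=BusRd  M[L0]=80
step 4: P2: store L1 := 8  ⟶  IIM  (L1)  txn=BusRdX  M[L1]=20
step 5: P2: load  L2  ⟶  IIS  (L2)  txn=BusRd  M[L2]=60
step 6: P2: store L1 := 63  ⟶  IIM  (L1)  txn=∅  M[L1]=20
step 7: P2: load  L0  ⟶  ISS  (L0)  txn=BusRd  M[L0]=80
step 8: P2: store L1 := 33  ⟶  IIM  (L1)  txn=∅  M[L1]=20
step 9: P1: load  L2  ⟶  ISS  (L2)  txn=BusRd  M[L2]=60
step 10: P0: load  L1  ⟶  SIS  (L1)  txn=BusRd+Flush  M[L1]=33
step 11: P2: store L0 := 80  ⟶  IIM  (L0)  txn=BusRdX  M[L0]=80
step 12: P1: load  L0  ⟶  ISS  (L0)  txn=BusRd+Flush  M[L0]=80
step 13: P1: store L1 := 57  ⟶  IMI  (L1)  txn=BusRdX  M[L1]=33
step 14: P0: load  L1  ⟶  SSI  (L1)  txn=BusRd+Flush  M[L1]=57
step 15: P1: load  L0  ⟶  ISS  (L0)  txn=∅  M[L0]=80
step 16: P0: store L0 := 23  ⟶  MII  (L0)  txn=BusRdX  M[L0]=80
step 17: P1: load  L0  ⟶  SSI  (L0)  txn=BusRd+Flush  M[L0]=23
step 18: P0: load  L2  ⟶  SSS  (L2)  txn=BusRd  M[L2]=60
step 19: P2: store L2 := 20  ⟶  IIM  (L2)  txn=BusRdX  M[L2]=60
step 20: P2: store L0 := 38  ⟶  IIM  (L0)  txn=BusRdX  M[L0]=23
step 21: P1: load  L2  ⟶  ISS  (L2)  txn=BusRd+Flush  M[L2]=20
step 22: P1: store L2 := 17  ⟶  IMI  (L2)  txn=BusRdX  M[L2]=20
step 23: P2: store L2 := 65  ⟶  IIM  (L2)  txn=BusRdX+Flush  M[L2]=17
step 24: P1: load  L0  ⟶  ISS  (L0)  txn=BusRd+Flush  M[L0]=38
step 25: P1: store L0 := 94  ⟶  IMI  (L0)  txn=BusRdX  M[L0]=38
step 26: P1: store L0 := 5  ⟶  IMI  (L0)  txn=∅  M[L0]=38
step 27: P1: store L0 := 48  ⟶  IMI  (L0)  txn=∅  M[L0]=38

memory[L1] = 57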